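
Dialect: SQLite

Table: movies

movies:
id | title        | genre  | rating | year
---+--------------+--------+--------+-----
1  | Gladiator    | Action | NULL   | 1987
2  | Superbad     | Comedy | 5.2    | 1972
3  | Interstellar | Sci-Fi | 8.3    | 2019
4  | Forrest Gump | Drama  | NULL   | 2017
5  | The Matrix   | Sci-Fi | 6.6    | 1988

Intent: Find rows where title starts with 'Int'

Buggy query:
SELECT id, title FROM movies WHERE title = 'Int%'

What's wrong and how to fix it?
Bug: Wildcards only work with LIKE; '=' treats '%' as a literal character

Fix: Replace '=' with LIKE so 'Int%' is treated as a pattern

Corrected query:
SELECT id, title FROM movies WHERE title LIKE 'Int%'

Result:
id | title       
---+-------------
3  | Interstellar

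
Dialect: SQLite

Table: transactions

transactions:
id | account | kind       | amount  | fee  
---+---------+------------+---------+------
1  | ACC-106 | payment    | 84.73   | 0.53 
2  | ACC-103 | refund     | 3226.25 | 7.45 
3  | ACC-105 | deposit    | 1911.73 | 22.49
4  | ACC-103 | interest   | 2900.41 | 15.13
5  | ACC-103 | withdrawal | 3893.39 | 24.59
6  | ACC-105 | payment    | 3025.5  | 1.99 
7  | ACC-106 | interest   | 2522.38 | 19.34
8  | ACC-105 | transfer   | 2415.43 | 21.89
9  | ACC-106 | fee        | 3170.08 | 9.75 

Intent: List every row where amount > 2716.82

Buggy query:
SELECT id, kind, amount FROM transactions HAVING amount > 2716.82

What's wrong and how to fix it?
Bug: This is a non-aggregate query (no GROUP BY, no aggregates), so in SQLite the HAVING clause is invalid here; a row-level condition belongs in WHERE

Fix: Use WHERE for row-level filtering

Corrected query:
SELECT id, kind, amount FROM transactions WHERE amount > 2716.82

Result:
id | kind       | amount 
---+------------+--------
2  | refund     | 3226.25
4  | interest   | 2900.41
5  | withdrawal | 3893.39
6  | payment    | 3025.5 
9  | fee        | 3170.08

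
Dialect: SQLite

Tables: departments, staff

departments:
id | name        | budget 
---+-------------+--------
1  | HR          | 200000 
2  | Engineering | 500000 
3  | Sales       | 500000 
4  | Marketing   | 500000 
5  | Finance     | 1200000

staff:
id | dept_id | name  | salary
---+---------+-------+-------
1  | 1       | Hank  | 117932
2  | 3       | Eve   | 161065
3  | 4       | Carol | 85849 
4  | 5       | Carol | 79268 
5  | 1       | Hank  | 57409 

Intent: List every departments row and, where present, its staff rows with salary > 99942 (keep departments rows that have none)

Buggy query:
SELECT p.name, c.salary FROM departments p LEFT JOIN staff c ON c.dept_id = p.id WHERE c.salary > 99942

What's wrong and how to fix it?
Bug: Filtering c.salary in WHERE discards the NULL rows produced by LEFT JOIN, turning it into an inner join

Fix: Put 'c.salary > 99942' in the JOIN's ON clause instead of WHERE

Corrected query:
SELECT p.name, c.salary FROM departments p LEFT JOIN staff c ON c.dept_id = p.id AND c.salary > 99942

Result:
name        | salary
------------+-------
HR          | 117932
Engineering | NULL  
Sales       | 161065
Marketing   | NULL  
Finance     | NULL  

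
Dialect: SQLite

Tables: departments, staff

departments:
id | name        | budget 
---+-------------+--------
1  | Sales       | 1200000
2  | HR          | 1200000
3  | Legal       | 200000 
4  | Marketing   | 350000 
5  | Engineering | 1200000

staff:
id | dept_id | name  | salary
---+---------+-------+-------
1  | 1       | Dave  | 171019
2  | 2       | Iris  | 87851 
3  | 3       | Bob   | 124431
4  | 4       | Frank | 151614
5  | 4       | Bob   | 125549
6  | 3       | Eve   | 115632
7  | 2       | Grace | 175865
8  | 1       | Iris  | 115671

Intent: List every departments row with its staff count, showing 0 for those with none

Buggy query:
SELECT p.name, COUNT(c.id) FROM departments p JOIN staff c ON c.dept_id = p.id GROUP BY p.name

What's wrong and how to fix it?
Bug: INNER JOIN drops departments rows that have no matching staff rows

Fix: Switch to LEFT JOIN to retain unmatched parent rows

Corrected query:
SELECT p.name, COUNT(c.id) FROM departments p LEFT JOIN staff c ON c.dept_id = p.id GROUP BY p.name

Result:
name        | COUNT(c.id)
------------+------------
Engineering | 0          
HR          | 2          
Legal       | 2          
Marketing   | 2          
Sales       | 2          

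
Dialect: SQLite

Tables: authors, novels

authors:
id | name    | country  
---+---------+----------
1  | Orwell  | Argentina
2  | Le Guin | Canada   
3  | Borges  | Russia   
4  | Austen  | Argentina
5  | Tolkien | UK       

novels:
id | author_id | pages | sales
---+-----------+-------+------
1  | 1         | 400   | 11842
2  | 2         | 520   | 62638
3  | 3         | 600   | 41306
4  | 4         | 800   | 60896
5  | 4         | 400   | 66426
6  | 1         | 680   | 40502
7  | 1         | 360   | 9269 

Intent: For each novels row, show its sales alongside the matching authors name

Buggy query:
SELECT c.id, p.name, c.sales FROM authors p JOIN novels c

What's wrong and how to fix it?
Bug: JOIN with no ON clause produces a cartesian product; every novels row pairs with every authors row

Fix: Specify the join condition linking the foreign key to the parent id

Corrected query:
SELECT c.id, p.name, c.sales FROM authors p JOIN novels c ON c.author_id = p.id

Result:
id | name    | sales
---+---------+------
1  | Orwell  | 11842
2  | Le Guin | 62638
3  | Borges  | 41306
4  | Austen  | 60896
5  | Austen  | 66426
6  | Orwell  | 40502
7  | Orwell  | 9269 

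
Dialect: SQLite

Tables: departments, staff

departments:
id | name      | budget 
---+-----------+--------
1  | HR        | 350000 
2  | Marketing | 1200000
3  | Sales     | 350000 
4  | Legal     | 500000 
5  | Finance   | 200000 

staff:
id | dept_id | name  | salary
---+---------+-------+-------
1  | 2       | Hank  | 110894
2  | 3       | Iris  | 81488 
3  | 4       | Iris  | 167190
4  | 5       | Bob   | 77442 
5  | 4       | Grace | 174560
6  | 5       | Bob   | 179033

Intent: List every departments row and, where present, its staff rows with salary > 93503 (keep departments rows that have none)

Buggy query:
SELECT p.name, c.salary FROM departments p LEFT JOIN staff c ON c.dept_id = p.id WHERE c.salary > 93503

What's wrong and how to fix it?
Bug: A WHERE condition on the right-hand table after LEFT JOIN drops unmatched parents

Fix: Move the right-table condition into the ON clause so unmatched parents are kept

Corrected query:
SELECT p.name, c.salary FROM departments p LEFT JOIN staff c ON c.dept_id = p.id AND c.salary > 93503

Result:
name      | salary
----------+-------
HR        | NULL  
Marketing | 110894
Sales     | NULL  
Legal     | 167190
Legal     | 174560
Finance   | 179033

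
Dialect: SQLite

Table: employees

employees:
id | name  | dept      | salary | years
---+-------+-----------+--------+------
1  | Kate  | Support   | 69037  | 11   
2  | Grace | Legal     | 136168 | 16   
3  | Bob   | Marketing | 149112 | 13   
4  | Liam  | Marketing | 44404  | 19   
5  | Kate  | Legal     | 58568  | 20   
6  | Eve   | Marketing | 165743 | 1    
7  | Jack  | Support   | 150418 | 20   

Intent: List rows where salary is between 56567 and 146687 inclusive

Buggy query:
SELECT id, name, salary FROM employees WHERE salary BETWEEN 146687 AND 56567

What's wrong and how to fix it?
Bug: The bounds are reversed; BETWEEN a AND b requires a <= b to match anything

Fix: Swap the bounds so the smaller value comes first

Corrected query:
SELECT id, name, salary FROM employees WHERE salary BETWEEN 56567 AND 146687

Result:
id | name  | salary
---+-------+-------
1  | Kate  | 69037 
2  | Grace | 136168
5  | Kate  | 58568 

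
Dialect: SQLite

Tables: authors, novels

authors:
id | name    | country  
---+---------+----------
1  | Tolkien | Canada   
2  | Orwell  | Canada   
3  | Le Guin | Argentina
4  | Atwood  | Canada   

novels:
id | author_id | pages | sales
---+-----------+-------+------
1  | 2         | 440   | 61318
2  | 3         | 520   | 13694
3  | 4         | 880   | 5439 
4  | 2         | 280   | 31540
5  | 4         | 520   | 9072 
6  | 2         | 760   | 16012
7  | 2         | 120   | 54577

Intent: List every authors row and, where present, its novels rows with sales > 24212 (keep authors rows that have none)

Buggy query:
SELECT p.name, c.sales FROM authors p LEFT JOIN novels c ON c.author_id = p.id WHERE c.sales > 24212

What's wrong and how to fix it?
Bug: A WHERE condition on the right-hand table after LEFT JOIN drops unmatched parents

Fix: Put 'c.sales > 24212' in the JOIN's ON clause instead of WHERE

Corrected query:
SELECT p.name, c.sales FROM authors p LEFT JOIN novels c ON c.author_id = p.id AND c.sales > 24212

Result:
name    | sales
--------+------
Tolkien | NULL 
Orwell  | 31540
Orwell  | 54577
Orwell  | 61318
Le Guin | NULL 
Atwood  | NULL 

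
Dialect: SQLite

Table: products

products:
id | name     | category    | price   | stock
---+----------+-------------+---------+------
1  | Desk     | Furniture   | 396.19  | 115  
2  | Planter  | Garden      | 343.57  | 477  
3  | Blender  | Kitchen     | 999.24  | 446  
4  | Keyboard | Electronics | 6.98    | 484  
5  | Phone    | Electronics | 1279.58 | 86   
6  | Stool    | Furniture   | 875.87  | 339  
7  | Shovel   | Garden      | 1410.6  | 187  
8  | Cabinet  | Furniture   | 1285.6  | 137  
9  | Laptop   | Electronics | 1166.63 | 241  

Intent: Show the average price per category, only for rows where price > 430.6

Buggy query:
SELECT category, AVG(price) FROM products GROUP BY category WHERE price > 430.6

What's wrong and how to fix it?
Bug: WHERE cannot follow GROUP BY

Fix: Place WHERE between FROM and GROUP BY

Corrected query:
SELECT category, AVG(price) FROM products WHERE price > 430.6 GROUP BY category

Result:
category    | AVG(price)
------------+-----------
Electronics | 1223.105  
Furniture   | 1080.735  
Garden      | 1410.6    
Kitchen     | 999.24    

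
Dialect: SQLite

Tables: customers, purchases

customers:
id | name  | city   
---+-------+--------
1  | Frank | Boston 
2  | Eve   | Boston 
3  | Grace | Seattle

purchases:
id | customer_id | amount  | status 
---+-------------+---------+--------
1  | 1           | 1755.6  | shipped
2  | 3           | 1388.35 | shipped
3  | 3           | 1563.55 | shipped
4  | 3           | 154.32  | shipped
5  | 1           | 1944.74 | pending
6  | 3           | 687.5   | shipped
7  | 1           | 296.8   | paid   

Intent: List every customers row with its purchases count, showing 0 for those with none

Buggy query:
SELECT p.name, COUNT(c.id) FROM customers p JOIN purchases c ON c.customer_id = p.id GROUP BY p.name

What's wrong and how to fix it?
Bug: INNER JOIN drops customers rows that have no matching purchases rows

Fix: Use LEFT JOIN so parents without children still appear (COUNT(c.id) gives 0)

Corrected query:
SELECT p.name, COUNT(c.id) FROM customers p LEFT JOIN purchases c ON c.customer_id = p.id GROUP BY p.name

Result:
name  | COUNT(c.id)
------+------------
Eve   | 0          
Frank | 3          
Grace | 4          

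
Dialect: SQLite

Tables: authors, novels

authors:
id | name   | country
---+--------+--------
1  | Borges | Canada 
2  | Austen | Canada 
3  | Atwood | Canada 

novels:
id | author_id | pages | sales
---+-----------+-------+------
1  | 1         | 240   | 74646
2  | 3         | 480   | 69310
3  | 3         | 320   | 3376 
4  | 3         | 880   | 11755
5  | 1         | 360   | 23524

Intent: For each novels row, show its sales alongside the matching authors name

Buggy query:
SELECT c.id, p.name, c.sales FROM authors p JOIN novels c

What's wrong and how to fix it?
Bug: JOIN with no ON clause produces a cartesian product; every novels row pairs with every authors row

Fix: Specify the join condition linking the foreign key to the parent id

Corrected query:
SELECT c.id, p.name, c.sales FROM authors p JOIN novels c ON c.author_id = p.id

Result:
id | name   | sales
---+--------+------
1  | Borges | 74646
2  | Atwood | 69310
3  | Atwood | 3376 
4  | Atwood | 11755
5  | Borges | 23524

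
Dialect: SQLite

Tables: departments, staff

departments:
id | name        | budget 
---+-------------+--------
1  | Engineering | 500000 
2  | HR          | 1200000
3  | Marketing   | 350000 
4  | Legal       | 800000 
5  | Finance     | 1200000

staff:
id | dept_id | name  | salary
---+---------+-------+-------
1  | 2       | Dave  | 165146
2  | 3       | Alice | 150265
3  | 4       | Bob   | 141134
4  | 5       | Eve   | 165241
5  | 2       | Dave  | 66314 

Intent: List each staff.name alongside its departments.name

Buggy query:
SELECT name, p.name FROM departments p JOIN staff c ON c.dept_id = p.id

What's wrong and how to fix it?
Bug: 'name' exists in both joined tables, so the database can't tell which one is meant

Fix: Qualify the column with its table alias (c.name)

Corrected query:
SELECT c.name, p.name FROM departments p JOIN staff c ON c.dept_id = p.id

Result:
name  | name     
------+----------
Dave  | HR       
Alice | Marketing
Bob   | Legal    
Eve   | Finance  
Dave  | HR       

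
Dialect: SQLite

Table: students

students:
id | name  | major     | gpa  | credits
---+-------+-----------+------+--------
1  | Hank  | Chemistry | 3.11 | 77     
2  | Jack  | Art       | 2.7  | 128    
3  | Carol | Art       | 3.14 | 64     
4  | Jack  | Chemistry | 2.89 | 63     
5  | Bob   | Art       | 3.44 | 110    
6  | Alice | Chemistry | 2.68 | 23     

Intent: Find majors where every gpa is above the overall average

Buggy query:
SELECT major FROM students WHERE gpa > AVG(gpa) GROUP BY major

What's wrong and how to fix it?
Bug: AVG() is an aggregate; it can't sit directly in WHERE

Fix: Compute the overall average in a scalar subquery and compare each group's MIN against it in HAVING

Corrected query:
SELECT major FROM students GROUP BY major HAVING MIN(gpa) > (SELECT AVG(gpa) FROM students)

Result:
(no rows)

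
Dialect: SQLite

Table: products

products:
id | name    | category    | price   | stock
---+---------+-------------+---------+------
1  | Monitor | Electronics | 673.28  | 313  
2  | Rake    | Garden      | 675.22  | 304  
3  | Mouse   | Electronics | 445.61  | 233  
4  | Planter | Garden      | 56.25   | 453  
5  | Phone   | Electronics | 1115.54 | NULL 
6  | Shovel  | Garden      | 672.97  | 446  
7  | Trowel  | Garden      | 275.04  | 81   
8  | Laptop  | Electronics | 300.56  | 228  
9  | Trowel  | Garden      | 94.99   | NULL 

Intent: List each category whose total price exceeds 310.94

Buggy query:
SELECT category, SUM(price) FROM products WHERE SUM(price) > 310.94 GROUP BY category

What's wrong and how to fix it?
Bug: SUM(price) is an aggregate, but WHERE filters rows before aggregation

Fix: Move the aggregate condition to a HAVING clause

Corrected query:
SELECT category, SUM(price) FROM products GROUP BY category HAVING SUM(price) > 310.94

Result:
category    | SUM(price)
------------+-----------
Electronics | 2534.99   
Garden      | 1774.47   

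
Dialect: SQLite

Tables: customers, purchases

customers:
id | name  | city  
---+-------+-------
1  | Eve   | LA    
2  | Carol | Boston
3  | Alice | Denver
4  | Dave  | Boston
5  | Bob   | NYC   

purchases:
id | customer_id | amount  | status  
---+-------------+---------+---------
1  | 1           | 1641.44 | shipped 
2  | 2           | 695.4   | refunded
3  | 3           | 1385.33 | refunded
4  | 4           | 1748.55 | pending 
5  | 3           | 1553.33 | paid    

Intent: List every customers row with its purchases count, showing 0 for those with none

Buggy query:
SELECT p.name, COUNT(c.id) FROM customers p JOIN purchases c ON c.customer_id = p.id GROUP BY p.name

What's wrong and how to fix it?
Bug: An inner join excludes parents with zero children

Fix: Switch to LEFT JOIN to retain unmatched parent rows

Corrected query:
SELECT p.name, COUNT(c.id) FROM customers p LEFT JOIN purchases c ON c.customer_id = p.id GROUP BY p.name

Result:
name  | COUNT(c.id)
------+------------
Alice | 2          
Bob   | 0          
Carol | 1          
Dave  | 1          
Eve   | 1          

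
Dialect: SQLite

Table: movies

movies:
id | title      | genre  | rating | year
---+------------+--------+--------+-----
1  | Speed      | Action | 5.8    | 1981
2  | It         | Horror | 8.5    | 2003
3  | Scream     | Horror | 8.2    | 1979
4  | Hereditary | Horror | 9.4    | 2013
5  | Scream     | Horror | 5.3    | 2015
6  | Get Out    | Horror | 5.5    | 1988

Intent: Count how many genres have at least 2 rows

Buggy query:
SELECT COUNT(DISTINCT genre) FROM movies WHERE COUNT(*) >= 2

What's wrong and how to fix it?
Bug: WHERE filters individual rows, not groups, so a group-level COUNT is invalid there

Fix: Group first with HAVING COUNT(*) >= 2, then COUNT the resulting groups

Corrected query:
SELECT COUNT(*) FROM (SELECT genre FROM movies GROUP BY genre HAVING COUNT(*) >= 2)

Result:
COUNT(*)
--------
1       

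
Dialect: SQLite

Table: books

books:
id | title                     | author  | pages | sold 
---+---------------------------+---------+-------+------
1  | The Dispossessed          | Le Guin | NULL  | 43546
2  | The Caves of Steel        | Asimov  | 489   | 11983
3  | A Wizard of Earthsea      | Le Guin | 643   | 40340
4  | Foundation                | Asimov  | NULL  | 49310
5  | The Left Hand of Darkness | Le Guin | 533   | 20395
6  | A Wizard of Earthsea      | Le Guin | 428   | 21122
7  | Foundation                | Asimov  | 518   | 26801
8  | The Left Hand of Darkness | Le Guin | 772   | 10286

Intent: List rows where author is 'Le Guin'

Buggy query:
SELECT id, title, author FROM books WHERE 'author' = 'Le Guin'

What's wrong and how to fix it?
Bug: 'author' in single quotes is a string literal, not the column; the comparison is literal-vs-literal and never true

Fix: Remove the quotes around the column name (or use double quotes for an identifier)

Corrected query:
SELECT id, title, author FROM books WHERE author = 'Le Guin'

Result:
id | title                     | author 
---+---------------------------+--------
1  | The Dispossessed          | Le Guin
3  | A Wizard of Earthsea      | Le Guin
5  | The Left Hand of Darkness | Le Guin
6  | A Wizard of Earthsea      | Le Guin
8  | The Left Hand of Darkness | Le Guin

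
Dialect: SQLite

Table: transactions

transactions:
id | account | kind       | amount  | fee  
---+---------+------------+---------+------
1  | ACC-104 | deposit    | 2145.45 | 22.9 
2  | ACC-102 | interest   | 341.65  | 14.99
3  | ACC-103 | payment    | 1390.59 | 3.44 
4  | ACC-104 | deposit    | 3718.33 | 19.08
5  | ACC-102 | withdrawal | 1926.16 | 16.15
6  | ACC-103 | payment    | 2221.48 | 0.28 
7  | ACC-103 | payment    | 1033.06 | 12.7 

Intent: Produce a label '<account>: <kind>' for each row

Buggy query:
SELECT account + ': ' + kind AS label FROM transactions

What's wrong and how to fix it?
Bug: SQLite uses || for string concatenation; + coerces text to numbers (yielding 0)

Fix: Use the || operator for string concatenation

Corrected query:
SELECT account || ': ' || kind AS label FROM transactions

Result:
label              
-------------------
ACC-104: deposit   
ACC-102: interest  
ACC-103: payment   
ACC-104: deposit   
ACC-102: withdrawal
ACC-103: payment   
ACC-103: payment   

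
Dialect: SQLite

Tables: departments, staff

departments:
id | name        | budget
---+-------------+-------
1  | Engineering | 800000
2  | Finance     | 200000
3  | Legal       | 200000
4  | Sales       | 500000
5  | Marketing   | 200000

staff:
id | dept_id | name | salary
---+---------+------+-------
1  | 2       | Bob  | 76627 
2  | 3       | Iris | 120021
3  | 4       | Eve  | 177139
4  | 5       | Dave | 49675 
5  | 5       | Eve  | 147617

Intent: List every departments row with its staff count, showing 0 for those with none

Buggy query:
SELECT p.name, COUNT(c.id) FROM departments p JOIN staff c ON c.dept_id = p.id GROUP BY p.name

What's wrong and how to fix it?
Bug: INNER JOIN drops departments rows that have no matching staff rows

Fix: Switch to LEFT JOIN to retain unmatched parent rows

Corrected query:
SELECT p.name, COUNT(c.id) FROM departments p LEFT JOIN staff c ON c.dept_id = p.id GROUP BY p.name

Result:
name        | COUNT(c.id)
------------+------------
Engineering | 0          
Finance     | 1          
Legal       | 1          
Marketing   | 2          
Sales       | 1          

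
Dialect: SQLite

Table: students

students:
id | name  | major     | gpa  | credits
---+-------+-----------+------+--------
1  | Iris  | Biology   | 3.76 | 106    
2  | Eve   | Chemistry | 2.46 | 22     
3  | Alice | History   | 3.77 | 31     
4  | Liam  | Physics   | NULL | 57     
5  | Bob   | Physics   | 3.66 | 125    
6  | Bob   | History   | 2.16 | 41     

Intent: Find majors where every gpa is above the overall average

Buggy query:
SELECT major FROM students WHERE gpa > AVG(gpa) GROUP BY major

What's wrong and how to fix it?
Bug: WHERE evaluates per row before aggregation, so AVG() is unavailable

Fix: Use a subquery for AVG and a HAVING MIN(...) filter so the condition holds for every row in the group

Corrected query:
SELECT major FROM students GROUP BY major HAVING MIN(gpa) > (SELECT AVG(gpa) FROM students)

Result:
major  
-------
Biology
Physics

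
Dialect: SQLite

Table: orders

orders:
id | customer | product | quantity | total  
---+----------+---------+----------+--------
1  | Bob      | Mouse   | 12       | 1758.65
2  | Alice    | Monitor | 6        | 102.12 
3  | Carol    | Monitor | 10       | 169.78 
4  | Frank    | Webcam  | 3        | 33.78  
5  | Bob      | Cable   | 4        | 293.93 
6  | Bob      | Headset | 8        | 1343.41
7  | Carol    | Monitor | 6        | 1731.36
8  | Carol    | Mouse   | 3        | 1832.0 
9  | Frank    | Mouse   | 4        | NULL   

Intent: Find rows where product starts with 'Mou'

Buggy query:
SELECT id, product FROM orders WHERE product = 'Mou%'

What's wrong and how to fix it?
Bug: '=' compares the literal string including the % character; pattern matching needs LIKE

Fix: Replace '=' with LIKE so 'Mou%' is treated as a pattern

Corrected query:
SELECT id, product FROM orders WHERE product LIKE 'Mou%'

Result:
id | product
---+--------
1  | Mouse  
8  | Mouse  
9  | Mouse  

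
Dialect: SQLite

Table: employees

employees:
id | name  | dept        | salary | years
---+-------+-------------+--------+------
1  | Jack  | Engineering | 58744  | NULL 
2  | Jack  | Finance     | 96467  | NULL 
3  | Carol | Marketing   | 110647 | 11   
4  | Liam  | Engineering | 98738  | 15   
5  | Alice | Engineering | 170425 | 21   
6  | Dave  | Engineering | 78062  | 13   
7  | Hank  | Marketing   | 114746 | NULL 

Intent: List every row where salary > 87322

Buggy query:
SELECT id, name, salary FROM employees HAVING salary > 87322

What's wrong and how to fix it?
Bug: This is a non-aggregate query (no GROUP BY, no aggregates), so in SQLite the HAVING clause is invalid here; a row-level condition belongs in WHERE

Fix: Replace HAVING with WHERE since the condition applies to individual rows

Corrected query:
SELECT id, name, salary FROM employees WHERE salary > 87322

Result:
id | name  | salary
---+-------+-------
2  | Jack  | 96467 
3  | Carol | 110647
4  | Liam  | 98738 
5  | Alice | 170425
7  | Hank  | 114746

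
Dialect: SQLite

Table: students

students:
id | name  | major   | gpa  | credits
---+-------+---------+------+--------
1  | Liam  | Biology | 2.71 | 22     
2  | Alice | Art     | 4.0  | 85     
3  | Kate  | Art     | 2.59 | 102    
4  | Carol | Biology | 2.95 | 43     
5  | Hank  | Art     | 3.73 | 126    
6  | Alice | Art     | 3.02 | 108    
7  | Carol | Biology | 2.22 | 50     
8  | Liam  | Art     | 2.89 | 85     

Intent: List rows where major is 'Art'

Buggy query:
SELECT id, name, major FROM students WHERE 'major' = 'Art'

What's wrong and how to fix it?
Bug: Single quotes denote string literals in SQL; the column name is being compared as a constant string

Fix: Reference the column as major without single quotes

Corrected query:
SELECT id, name, major FROM students WHERE major = 'Art'

Result:
id | name  | major
---+-------+------
2  | Alice | Art  
3  | Kate  | Art  
5  | Hank  | Art  
6  | Alice | Art  
8  | Liam  | Art  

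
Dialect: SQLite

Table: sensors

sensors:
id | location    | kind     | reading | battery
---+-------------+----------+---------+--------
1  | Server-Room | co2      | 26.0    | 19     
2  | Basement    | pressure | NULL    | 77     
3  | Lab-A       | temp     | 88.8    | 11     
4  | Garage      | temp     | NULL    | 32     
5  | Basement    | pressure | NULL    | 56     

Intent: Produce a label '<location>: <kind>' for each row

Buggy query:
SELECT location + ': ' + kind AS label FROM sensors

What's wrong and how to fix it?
Bug: '+' is numeric addition; on text columns SQLite converts them to 0 instead of concatenating

Fix: Use the || operator for string concatenation

Corrected query:
SELECT location || ': ' || kind AS label FROM sensors

Result:
label             
------------------
Server-Room: co2  
Basement: pressure
Lab-A: temp       
Garage: temp      
Basement: pressure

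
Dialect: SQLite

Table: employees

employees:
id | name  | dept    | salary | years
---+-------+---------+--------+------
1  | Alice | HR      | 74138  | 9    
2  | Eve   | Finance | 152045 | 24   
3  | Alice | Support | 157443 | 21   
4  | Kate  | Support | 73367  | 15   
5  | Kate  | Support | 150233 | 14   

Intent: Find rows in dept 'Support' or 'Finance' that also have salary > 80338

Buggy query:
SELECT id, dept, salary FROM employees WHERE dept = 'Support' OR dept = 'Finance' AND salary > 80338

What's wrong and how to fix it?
Bug: Without parentheses, AND is evaluated before OR, so the salary filter only applies to the 'Finance' branch

Fix: Group the OR with parentheses (or use IN), then AND the threshold

Corrected query:
SELECT id, dept, salary FROM employees WHERE (dept = 'Support' OR dept = 'Finance') AND salary > 80338

Result:
id | dept    | salary
---+---------+-------
2  | Finance | 152045
3  | Support | 157443
5  | Support | 150233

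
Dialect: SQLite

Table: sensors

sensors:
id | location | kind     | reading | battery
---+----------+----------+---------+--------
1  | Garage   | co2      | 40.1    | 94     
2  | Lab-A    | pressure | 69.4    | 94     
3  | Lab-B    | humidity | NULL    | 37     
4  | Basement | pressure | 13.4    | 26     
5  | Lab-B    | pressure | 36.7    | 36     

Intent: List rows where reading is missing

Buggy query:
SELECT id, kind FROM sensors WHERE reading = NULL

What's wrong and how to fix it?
Bug: '= NULL' is always unknown in SQL three-valued logic, so no rows match

Fix: Use IS NULL to test for NULL

Corrected query:
SELECT id, kind FROM sensors WHERE reading IS NULL

Result:
id | kind    
---+---------
3  | humidity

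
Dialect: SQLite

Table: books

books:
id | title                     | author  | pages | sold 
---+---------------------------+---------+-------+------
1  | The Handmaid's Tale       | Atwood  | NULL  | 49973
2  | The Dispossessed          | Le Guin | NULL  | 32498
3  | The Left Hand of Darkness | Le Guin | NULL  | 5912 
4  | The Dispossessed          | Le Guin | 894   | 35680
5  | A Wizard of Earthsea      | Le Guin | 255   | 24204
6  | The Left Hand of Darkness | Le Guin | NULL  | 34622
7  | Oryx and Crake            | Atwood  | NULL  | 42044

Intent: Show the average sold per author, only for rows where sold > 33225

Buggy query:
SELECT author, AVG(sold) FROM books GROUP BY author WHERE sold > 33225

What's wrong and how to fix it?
Bug: Row-level WHERE must come before GROUP BY in the clause order

Fix: Move the WHERE clause before GROUP BY

Corrected query:
SELECT author, AVG(sold) FROM books WHERE sold > 33225 GROUP BY author

Result:
author  | AVG(sold)
--------+----------
Atwood  | 46008.5  
Le Guin | 35151    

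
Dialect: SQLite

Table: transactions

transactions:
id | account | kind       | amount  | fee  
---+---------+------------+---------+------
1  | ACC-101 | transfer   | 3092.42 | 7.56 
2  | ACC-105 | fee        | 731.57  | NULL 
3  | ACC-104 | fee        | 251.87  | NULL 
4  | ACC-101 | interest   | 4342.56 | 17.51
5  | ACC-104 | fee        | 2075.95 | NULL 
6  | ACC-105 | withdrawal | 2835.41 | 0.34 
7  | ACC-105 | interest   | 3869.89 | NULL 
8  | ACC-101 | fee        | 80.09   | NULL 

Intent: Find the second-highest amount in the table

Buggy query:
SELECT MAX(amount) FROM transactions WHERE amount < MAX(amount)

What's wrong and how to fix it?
Bug: MAX(amount) on the right of the comparison is an aggregate-in-WHERE error

Fix: Compute the overall MAX in a subquery, then take MAX of rows below it

Corrected query:
SELECT MAX(amount) FROM transactions WHERE amount < (SELECT MAX(amount) FROM transactions)

Result:
MAX(amount)
-----------
3869.89    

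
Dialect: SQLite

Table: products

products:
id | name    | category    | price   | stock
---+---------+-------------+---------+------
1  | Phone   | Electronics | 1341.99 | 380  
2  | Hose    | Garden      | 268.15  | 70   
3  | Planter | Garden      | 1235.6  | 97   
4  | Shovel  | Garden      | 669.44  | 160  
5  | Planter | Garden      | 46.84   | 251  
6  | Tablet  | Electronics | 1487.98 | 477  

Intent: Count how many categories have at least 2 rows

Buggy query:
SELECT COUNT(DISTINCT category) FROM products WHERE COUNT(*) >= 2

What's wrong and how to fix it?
Bug: WHERE filters individual rows, not groups, so a group-level COUNT is invalid there

Fix: Group first with HAVING COUNT(*) >= 2, then COUNT the resulting groups

Corrected query:
SELECT COUNT(*) FROM (SELECT category FROM products GROUP BY category HAVING COUNT(*) >= 2)

Result:
COUNT(*)
--------
2       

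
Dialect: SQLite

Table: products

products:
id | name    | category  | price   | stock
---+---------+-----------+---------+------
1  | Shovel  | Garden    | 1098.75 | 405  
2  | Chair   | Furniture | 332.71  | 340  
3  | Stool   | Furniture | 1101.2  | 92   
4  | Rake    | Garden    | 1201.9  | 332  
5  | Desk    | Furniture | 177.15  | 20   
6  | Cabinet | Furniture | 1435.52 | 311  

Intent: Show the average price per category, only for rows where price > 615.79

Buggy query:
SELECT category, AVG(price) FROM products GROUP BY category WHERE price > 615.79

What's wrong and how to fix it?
Bug: WHERE cannot follow GROUP BY

Fix: Move the WHERE clause before GROUP BY

Corrected query:
SELECT category, AVG(price) FROM products WHERE price > 615.79 GROUP BY category

Result:
category  | AVG(price)
----------+-----------
Furniture | 1268.36   
Garden    | 1150.325  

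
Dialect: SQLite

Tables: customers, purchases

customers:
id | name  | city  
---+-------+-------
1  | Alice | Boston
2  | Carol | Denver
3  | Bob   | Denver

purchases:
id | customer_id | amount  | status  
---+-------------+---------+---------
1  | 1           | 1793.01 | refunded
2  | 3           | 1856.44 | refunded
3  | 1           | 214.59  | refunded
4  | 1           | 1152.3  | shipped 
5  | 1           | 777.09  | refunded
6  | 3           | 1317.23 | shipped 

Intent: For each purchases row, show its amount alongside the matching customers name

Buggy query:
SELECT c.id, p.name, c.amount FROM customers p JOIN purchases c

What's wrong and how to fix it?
Bug: JOIN with no ON clause produces a cartesian product; every purchases row pairs with every customers row

Fix: Add ON c.customer_id = p.id to the JOIN

Corrected query:
SELECT c.id, p.name, c.amount FROM customers p JOIN purchases c ON c.customer_id = p.id

Result:
id | name  | amount 
---+-------+--------
1  | Alice | 1793.01
2  | Bob   | 1856.44
3  | Alice | 214.59 
4  | Alice | 1152.3 
5  | Alice | 777.09 
6  | Bob   | 1317.23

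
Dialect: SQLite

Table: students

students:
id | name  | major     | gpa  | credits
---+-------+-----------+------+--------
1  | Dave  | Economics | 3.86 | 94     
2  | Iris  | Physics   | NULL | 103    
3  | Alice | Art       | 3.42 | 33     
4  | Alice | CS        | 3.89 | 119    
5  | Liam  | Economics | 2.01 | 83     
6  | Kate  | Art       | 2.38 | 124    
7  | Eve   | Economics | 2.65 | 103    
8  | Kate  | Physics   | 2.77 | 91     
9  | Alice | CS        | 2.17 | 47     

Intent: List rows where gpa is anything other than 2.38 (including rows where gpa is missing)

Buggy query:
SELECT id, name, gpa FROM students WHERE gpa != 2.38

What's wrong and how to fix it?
Bug: 'gpa != 2.38' is unknown when gpa is NULL, so NULL rows are silently excluded

Fix: Add an explicit OR gpa IS NULL to include the missing-value rows

Corrected query:
SELECT id, name, gpa FROM students WHERE gpa != 2.38 OR gpa IS NULL

Result:
id | name  | gpa 
---+-------+-----
1  | Dave  | 3.86
2  | Iris  | NULL
3  | Alice | 3.42
4  | Alice | 3.89
5  | Liam  | 2.01
7  | Eve   | 2.65
8  | Kate  | 2.77
9  | Alice | 2.17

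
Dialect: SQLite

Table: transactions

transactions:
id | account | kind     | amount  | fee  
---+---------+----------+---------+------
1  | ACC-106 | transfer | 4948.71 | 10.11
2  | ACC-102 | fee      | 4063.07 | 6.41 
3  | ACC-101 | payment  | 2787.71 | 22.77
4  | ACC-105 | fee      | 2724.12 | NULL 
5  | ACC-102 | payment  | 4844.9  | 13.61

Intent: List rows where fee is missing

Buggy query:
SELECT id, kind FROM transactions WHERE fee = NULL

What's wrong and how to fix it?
Bug: Comparing to NULL with '=' never matches; NULL = NULL is unknown, not true

Fix: Replace '= NULL' with 'IS NULL'

Corrected query:
SELECT id, kind FROM transactions WHERE fee IS NULL

Result:
id | kind
---+-----
4  | fee 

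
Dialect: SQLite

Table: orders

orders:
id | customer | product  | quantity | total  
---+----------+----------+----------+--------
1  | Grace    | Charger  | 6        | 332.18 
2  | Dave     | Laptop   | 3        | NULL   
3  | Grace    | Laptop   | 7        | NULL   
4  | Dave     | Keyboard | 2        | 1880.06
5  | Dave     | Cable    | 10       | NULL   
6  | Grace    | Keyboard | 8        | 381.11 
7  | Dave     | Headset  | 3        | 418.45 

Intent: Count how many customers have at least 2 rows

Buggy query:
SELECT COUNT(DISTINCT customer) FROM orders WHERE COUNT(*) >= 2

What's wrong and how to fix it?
Bug: WHERE filters individual rows, not groups, so a group-level COUNT is invalid there

Fix: Use a subquery that GROUPs and filters with HAVING, then count its rows

Corrected query:
SELECT COUNT(*) FROM (SELECT customer FROM orders GROUP BY customer HAVING COUNT(*) >= 2)

Result:
COUNT(*)
--------
2       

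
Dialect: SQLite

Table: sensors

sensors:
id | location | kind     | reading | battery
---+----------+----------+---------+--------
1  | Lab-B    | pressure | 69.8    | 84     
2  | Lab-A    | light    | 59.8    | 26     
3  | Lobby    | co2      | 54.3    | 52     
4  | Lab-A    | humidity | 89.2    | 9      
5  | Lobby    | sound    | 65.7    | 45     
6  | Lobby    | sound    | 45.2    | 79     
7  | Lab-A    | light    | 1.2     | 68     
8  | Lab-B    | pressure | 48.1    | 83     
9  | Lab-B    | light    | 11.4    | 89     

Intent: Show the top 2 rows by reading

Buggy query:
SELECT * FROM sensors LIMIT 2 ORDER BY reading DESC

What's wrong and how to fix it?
Bug: ORDER BY cannot follow LIMIT; LIMIT is the final clause

Fix: Sort with ORDER BY, then apply LIMIT

Corrected query:
SELECT * FROM sensors ORDER BY reading DESC LIMIT 2

Result:
id | location | kind     | reading | battery
---+----------+----------+---------+--------
4  | Lab-A    | humidity | 89.2    | 9      
1  | Lab-B    | pressure | 69.8    | 84     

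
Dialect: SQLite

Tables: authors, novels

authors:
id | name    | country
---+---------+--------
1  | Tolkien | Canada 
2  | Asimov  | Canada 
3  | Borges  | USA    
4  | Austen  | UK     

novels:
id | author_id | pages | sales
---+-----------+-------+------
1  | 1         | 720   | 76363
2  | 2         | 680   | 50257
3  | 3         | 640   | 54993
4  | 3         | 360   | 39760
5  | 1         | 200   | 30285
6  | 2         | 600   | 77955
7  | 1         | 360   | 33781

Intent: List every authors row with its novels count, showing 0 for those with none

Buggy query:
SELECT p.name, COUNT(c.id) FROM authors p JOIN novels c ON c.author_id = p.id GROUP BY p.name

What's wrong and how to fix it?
Bug: An inner join excludes parents with zero children

Fix: Use LEFT JOIN so parents without children still appear (COUNT(c.id) gives 0)

Corrected query:
SELECT p.name, COUNT(c.id) FROM authors p LEFT JOIN novels c ON c.author_id = p.id GROUP BY p.name

Result:
name    | COUNT(c.id)
--------+------------
Asimov  | 2          
Austen  | 0          
Borges  | 2          
Tolkien | 3          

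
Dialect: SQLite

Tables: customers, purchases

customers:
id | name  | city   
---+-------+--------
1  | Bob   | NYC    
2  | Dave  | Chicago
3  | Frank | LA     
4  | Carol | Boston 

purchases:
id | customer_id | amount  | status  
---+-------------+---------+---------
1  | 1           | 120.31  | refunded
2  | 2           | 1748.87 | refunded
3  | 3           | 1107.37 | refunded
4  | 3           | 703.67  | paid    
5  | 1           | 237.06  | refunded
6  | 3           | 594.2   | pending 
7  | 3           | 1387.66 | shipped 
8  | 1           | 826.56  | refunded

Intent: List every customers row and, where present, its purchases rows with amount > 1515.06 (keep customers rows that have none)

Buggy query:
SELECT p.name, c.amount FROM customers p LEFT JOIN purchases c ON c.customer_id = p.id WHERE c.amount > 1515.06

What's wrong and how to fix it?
Bug: Filtering c.amount in WHERE discards the NULL rows produced by LEFT JOIN, turning it into an inner join

Fix: Move the right-table condition into the ON clause so unmatched parents are kept

Corrected query:
SELECT p.name, c.amount FROM customers p LEFT JOIN purchases c ON c.customer_id = p.id AND c.amount > 1515.06

Result:
name  | amount 
------+--------
Bob   | NULL   
Dave  | 1748.87
Frank | NULL   
Carol | NULL   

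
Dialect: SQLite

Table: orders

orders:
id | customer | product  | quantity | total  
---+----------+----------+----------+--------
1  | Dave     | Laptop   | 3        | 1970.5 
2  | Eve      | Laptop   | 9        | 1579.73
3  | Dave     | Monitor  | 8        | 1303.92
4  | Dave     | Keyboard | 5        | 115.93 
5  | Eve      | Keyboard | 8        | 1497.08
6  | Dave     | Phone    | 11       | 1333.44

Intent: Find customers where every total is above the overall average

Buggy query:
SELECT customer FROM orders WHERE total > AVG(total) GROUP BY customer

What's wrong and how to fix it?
Bug: AVG() is an aggregate; it can't sit directly in WHERE

Fix: Compute the overall average in a scalar subquery and compare each group's MIN against it in HAVING

Corrected query:
SELECT customer FROM orders GROUP BY customer HAVING MIN(total) > (SELECT AVG(total) FROM orders)

Result:
customer
--------
Eve     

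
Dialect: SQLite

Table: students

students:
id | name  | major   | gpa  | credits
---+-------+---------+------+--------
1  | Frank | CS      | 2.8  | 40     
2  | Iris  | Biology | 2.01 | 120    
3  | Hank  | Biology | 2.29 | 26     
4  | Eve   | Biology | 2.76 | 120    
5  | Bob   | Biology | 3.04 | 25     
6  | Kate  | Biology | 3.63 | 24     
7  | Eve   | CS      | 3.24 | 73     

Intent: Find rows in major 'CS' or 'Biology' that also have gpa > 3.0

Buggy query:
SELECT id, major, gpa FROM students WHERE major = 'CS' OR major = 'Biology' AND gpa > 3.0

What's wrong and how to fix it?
Bug: Without parentheses, AND is evaluated before OR, so the gpa filter only applies to the 'Biology' branch

Fix: Add parentheses around the OR so the AND applies to both alternatives

Corrected query:
SELECT id, major, gpa FROM students WHERE (major = 'CS' OR major = 'Biology') AND gpa > 3.0

Result:
id | major   | gpa 
---+---------+-----
5  | Biology | 3.04
6  | Biology | 3.63
7  | CS      | 3.24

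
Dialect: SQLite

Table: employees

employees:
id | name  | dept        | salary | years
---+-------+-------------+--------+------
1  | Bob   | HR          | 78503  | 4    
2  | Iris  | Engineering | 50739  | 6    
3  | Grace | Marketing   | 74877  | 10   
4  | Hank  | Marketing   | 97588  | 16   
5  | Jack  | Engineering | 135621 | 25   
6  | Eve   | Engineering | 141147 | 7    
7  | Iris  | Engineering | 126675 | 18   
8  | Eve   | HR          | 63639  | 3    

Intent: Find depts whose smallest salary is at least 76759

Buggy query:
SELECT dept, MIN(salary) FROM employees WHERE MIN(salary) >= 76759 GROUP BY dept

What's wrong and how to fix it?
Bug: Aggregates like MIN are computed per group after WHERE runs

Fix: Use HAVING for the per-group MIN condition

Corrected query:
SELECT dept, MIN(salary) FROM employees GROUP BY dept HAVING MIN(salary) >= 76759

Result:
(no rows)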